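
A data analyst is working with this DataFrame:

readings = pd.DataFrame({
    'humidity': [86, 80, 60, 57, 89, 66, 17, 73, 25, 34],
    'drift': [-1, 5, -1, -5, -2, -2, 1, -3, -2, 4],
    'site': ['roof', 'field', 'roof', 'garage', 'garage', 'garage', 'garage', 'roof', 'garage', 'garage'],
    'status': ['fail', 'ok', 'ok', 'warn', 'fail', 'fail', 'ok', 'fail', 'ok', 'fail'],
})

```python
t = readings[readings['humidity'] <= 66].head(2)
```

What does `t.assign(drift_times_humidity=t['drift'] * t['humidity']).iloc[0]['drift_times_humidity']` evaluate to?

-60

filter rows where humidity <= 66:
   humidity  drift    site status
2        60     -1    roof     ok
3        57     -5  garage   warn
5        66     -2  garage   fail
6        17      1  garage     ok
8        25     -2  garage     ok
9        34      4  garage   fail
take first 2 rows:
   humidity  drift    site status
2        60     -1    roof     ok
3        57     -5  garage   warn
add column drift_times_humidity = t['drift'] * t['humidity']:
   humidity  drift    site status  drift_times_humidity
2        60     -1    roof     ok                   -60
3        57     -5  garage   warn                  -285
Taking the value at position 0, column 'drift_times_humidity' gives -60.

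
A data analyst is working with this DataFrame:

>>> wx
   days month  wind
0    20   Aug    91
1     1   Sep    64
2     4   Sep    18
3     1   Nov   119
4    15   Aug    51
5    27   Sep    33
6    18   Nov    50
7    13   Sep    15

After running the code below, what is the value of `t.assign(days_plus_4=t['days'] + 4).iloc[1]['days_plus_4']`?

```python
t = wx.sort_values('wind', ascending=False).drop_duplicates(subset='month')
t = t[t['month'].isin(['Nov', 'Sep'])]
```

sort by wind descending:
   days month  wind
3     1   Nov   119
0    20   Aug    91
1     1   Sep    64
4    15   Aug    51
6    18   Nov    50
5    27   Sep    33
2     4   Sep    18
7    13   Sep    15
drop duplicate month (keep=first):
   days month  wind
3     1   Nov   119
0    20   Aug    91
1     1   Sep    64
filter rows where month in ['Nov', 'Sep']:
   days month  wind
3     1   Nov   119
1     1   Sep    64
add column days_plus_4 = t['days'] + 4:
   days month  wind  days_plus_4
3     1   Nov   119            5
1     1   Sep    64            5
Finally, value at position 1, column 'days_plus_4' = 5.

5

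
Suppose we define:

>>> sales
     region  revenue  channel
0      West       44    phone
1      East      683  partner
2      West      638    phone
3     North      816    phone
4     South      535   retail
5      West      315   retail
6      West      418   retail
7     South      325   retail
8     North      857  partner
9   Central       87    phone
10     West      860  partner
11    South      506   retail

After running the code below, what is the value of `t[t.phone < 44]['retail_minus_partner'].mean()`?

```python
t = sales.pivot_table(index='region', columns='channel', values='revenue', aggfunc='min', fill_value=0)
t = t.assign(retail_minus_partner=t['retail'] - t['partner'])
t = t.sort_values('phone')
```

-179.0

pivot: rows=region, cols=channel, min(revenue):
channel  partner  phone  retail
region                         
Central        0     87       0
East         683      0       0
North        857    816       0
South          0      0     325
West         860     44     315
add column retail_minus_partner = t['retail'] - t['partner']:
channel  partner  phone  retail  retail_minus_partner
region                                               
Central        0     87       0                     0
East         683      0       0                  -683
North        857    816       0                  -857
South          0      0     325                   325
West         860     44     315                  -545
sort by phone:
channel  partner  phone  retail  retail_minus_partner
region                                               
East         683      0       0                  -683
South          0      0     325                   325
West         860     44     315                  -545
Central        0     87       0                     0
North        857    816       0                  -857
filter rows where phone < 44:
channel  partner  phone  retail  retail_minus_partner
region                                               
East         683      0       0                  -683
South          0      0     325                   325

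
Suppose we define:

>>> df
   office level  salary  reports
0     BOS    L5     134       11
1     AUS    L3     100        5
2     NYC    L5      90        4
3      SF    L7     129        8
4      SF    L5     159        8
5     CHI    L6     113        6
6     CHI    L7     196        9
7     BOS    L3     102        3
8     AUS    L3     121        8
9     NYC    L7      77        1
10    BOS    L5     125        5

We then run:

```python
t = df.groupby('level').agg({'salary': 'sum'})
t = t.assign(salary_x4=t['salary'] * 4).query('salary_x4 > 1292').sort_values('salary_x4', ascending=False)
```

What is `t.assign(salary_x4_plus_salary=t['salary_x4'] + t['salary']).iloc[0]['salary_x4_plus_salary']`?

2540

group by level, sum of salary:
       salary
level        
L3        323
L5        508
L6        113
L7        402
add column salary_x4 = t['salary'] * 4:
       salary  salary_x4
level                   
L3        323       1292
L5        508       2032
L6        113        452
L7        402       1608
filter rows where salary_x4 > 1292:
       salary  salary_x4
level                   
L5        508       2032
L7        402       1608
sort by salary_x4 descending:
       salary  salary_x4
level                   
L5        508       2032
L7        402       1608
add column salary_x4_plus_salary = t['salary_x4'] + t['salary']:
       salary  salary_x4  salary_x4_plus_salary
level                                          
L5        508       2032                   2540
L7        402       1608                   2010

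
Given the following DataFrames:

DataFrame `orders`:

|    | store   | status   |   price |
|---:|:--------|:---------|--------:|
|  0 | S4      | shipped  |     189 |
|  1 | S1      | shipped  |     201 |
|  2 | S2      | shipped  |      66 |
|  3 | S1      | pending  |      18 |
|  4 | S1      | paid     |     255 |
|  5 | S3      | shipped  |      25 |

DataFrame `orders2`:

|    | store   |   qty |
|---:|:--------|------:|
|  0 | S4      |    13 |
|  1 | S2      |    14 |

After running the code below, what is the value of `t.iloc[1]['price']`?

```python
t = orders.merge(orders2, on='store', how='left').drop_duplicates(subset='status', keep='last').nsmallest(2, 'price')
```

25

merge on 'store' (how='left') → 6 rows:
  store   status  price   qty
0    S4  shipped    189  13.0
1    S1  shipped    201   NaN
2    S2  shipped     66  14.0
3    S1  pending     18   NaN
4    S1     paid    255   NaN
5    S3  shipped     25   NaN
drop duplicate status (keep=last):
  store   status  price  qty
3    S1  pending     18  NaN
4    S1     paid    255  NaN
5    S3  shipped     25  NaN
take 2 rows with smallest price:
  store   status  price  qty
3    S1  pending     18  NaN
5    S3  shipped     25  NaN
Then the value at position 1, column 'price': 25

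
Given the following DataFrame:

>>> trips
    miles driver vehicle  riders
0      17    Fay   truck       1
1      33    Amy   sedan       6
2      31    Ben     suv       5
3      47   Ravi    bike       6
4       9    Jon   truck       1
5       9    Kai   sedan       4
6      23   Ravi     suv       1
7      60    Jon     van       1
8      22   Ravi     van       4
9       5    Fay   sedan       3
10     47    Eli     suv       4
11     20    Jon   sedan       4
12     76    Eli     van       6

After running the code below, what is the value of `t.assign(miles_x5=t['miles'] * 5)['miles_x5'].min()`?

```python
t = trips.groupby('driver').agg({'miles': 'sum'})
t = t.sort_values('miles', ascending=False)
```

group by driver, sum of miles:
        miles
driver       
Amy        33
Ben        31
Eli       123
Fay        22
Jon        89
Kai         9
Ravi       92
sort by miles descending:
        miles
driver       
Eli       123
Ravi       92
Jon        89
Amy        33
Ben        31
Fay        22
Kai         9
add column miles_x5 = t['miles'] * 5:
        miles  miles_x5
driver                 
Eli       123       615
Ravi       92       460
Jon        89       445
Amy        33       165
Ben        31       155
Fay        22       110
Kai         9        45
Then the min of column 'miles_x5': 45

45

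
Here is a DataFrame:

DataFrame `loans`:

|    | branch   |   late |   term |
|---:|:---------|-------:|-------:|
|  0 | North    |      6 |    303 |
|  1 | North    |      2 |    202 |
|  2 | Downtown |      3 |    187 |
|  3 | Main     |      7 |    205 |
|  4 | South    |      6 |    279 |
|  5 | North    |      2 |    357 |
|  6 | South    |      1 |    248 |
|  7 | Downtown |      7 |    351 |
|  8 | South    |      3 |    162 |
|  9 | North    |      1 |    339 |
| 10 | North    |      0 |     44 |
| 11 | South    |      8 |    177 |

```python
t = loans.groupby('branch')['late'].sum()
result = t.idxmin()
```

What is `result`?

Main

group by branch, sum of late:
branch
Downtown    10
Main         7
North       11
South       18
Name: late, dtype: int64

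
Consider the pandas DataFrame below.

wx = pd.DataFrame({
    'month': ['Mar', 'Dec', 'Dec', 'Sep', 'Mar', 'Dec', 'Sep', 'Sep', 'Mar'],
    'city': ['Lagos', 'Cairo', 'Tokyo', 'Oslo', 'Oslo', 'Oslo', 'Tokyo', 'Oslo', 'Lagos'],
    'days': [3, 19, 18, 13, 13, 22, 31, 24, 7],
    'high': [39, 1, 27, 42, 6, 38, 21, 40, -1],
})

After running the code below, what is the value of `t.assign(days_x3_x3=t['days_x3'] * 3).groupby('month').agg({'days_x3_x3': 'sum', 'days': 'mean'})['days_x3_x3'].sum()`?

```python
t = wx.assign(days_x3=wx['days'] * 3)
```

add column days_x3 = wx['days'] * 3:
  month   city  days  high  days_x3
0   Mar  Lagos     3    39        9
1   Dec  Cairo    19     1       57
2   Dec  Tokyo    18    27       54
3   Sep   Oslo    13    42       39
4   Mar   Oslo    13     6       39
5   Dec   Oslo    22    38       66
6   Sep  Tokyo    31    21       93
7   Sep   Oslo    24    40       72
8   Mar  Lagos     7    -1       21
add column days_x3_x3 = t['days_x3'] * 3:
  month   city  days  high  days_x3  days_x3_x3
0   Mar  Lagos     3    39        9          27
1   Dec  Cairo    19     1       57         171
2   Dec  Tokyo    18    27       54         162
3   Sep   Oslo    13    42       39         117
4   Mar   Oslo    13     6       39         117
5   Dec   Oslo    22    38       66         198
6   Sep  Tokyo    31    21       93         279
7   Sep   Oslo    24    40       72         216
8   Mar  Lagos     7    -1       21          63
group by month: sum(days_x3_x3), mean(days):
       days_x3_x3       days
month                       
Dec           531  19.666667
Mar           207   7.666667
Sep           612  22.666667
So sum() = 1350.

1350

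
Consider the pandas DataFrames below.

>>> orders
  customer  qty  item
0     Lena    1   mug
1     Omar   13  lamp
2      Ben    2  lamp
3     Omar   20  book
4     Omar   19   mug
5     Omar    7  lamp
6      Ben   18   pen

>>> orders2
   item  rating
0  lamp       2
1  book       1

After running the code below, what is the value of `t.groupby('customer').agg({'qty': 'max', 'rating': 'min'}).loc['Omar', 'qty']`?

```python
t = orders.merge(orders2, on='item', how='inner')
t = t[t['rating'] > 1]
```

merge on 'item' (how='inner') → 4 rows:
  customer  qty  item  rating
0     Omar   13  lamp       2
1      Ben    2  lamp       2
2     Omar   20  book       1
3     Omar    7  lamp       2
filter rows where rating > 1:
  customer  qty  item  rating
0     Omar   13  lamp       2
1      Ben    2  lamp       2
3     Omar    7  lamp       2
group by customer: max(qty), min(rating):
          qty  rating
customer             
Ben         2       2
Omar       13       2
Taking the value at row 'Omar', column 'qty' gives 13.

13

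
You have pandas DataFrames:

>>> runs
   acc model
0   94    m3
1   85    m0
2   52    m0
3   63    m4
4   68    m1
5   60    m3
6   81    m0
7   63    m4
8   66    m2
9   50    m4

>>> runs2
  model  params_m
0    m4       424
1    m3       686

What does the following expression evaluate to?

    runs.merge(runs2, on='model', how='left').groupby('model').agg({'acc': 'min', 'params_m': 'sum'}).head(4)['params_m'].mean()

merge on 'model' (how='left') → 10 rows:
   acc model  params_m
0   94    m3     686.0
1   85    m0       NaN
2   52    m0       NaN
3   63    m4     424.0
4   68    m1       NaN
5   60    m3     686.0
6   81    m0       NaN
7   63    m4     424.0
8   66    m2       NaN
9   50    m4     424.0
group by model: min(acc), sum(params_m):
       acc  params_m
model               
m0      52       0.0
m1      68       0.0
m2      66       0.0
m3      60    1372.0
m4      50    1272.0
take first 4 rows:
       acc  params_m
model               
m0      52       0.0
m1      68       0.0
m2      66       0.0
m3      60    1372.0
mean of column 'params_m' → 343.0

343.0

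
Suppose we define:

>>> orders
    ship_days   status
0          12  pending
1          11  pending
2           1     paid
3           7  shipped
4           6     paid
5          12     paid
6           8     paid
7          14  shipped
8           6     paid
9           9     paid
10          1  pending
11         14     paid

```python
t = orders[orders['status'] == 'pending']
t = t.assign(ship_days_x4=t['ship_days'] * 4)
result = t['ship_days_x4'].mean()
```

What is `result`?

filter rows where status == 'pending':
    ship_days   status
0          12  pending
1          11  pending
10          1  pending
add column ship_days_x4 = t['ship_days'] * 4:
    ship_days   status  ship_days_x4
0          12  pending            48
1          11  pending            44
10          1  pending             4
Reading off the mean of column 'ship_days_x4', we get 32.0.

32.0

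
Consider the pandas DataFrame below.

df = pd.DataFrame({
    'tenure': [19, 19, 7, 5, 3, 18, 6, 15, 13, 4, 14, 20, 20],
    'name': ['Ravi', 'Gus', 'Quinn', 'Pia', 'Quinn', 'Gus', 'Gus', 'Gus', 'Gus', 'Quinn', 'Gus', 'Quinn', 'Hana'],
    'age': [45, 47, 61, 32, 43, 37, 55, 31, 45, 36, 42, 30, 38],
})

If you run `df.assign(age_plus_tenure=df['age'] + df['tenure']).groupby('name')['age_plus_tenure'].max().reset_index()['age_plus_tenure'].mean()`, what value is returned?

add column age_plus_tenure = df['age'] + df['tenure']:
    tenure   name  age  age_plus_tenure
0       19   Ravi   45               64
1       19    Gus   47               66
2        7  Quinn   61               68
3        5    Pia   32               37
4        3  Quinn   43               46
5       18    Gus   37               55
6        6    Gus   55               61
7       15    Gus   31               46
8       13    Gus   45               58
9        4  Quinn   36               40
10      14    Gus   42               56
11      20  Quinn   30               50
12      20   Hana   38               58
group by name, max of age_plus_tenure:
name
Gus      66
Hana     58
Pia      37
Quinn    68
Ravi     64
Name: age_plus_tenure, dtype: int64
reset_index():
    name  age_plus_tenure
0    Gus               66
1   Hana               58
2    Pia               37
3  Quinn               68
4   Ravi               64

58.6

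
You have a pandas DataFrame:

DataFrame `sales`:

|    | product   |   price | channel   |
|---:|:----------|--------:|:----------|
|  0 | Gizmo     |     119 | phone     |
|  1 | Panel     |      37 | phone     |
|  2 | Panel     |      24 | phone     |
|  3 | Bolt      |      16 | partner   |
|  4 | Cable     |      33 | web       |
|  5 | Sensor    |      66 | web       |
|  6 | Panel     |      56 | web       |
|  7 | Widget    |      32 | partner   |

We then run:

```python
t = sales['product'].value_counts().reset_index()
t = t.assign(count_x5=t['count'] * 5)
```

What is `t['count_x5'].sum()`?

40

value_counts of product:
product
Panel     3
Gizmo     1
Bolt      1
Cable     1
Sensor    1
Widget    1
Name: count, dtype: int64
reset_index():
  product  count
0   Panel      3
1   Gizmo      1
2    Bolt      1
3   Cable      1
4  Sensor      1
5  Widget      1
add column count_x5 = t['count'] * 5:
  product  count  count_x5
0   Panel      3        15
1   Gizmo      1         5
2    Bolt      1         5
3   Cable      1         5
4  Sensor      1         5
5  Widget      1         5
The sum of column 'count_x5' is 40.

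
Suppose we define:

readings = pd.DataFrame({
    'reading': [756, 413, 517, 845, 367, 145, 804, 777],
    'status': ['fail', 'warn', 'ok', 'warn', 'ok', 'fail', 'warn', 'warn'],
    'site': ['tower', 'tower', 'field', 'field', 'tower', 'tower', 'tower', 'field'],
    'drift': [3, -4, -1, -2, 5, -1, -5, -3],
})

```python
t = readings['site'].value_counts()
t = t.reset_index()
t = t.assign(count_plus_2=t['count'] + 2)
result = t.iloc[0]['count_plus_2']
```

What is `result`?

value_counts of site:
site
tower    5
field    3
Name: count, dtype: int64
reset_index():
    site  count
0  tower      5
1  field      3
add column count_plus_2 = t['count'] + 2:
    site  count  count_plus_2
0  tower      5             7
1  field      3             5

7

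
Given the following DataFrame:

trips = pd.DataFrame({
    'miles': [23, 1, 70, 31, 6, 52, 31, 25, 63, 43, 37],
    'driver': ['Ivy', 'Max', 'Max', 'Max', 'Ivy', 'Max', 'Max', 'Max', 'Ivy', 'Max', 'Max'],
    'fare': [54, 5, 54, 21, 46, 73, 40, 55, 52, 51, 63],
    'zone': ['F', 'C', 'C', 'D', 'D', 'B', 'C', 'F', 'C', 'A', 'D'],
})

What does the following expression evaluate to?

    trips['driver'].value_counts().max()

value_counts of driver:
driver
Max    8
Ivy    3
Name: count, dtype: int64
max of the resulting series → 8

8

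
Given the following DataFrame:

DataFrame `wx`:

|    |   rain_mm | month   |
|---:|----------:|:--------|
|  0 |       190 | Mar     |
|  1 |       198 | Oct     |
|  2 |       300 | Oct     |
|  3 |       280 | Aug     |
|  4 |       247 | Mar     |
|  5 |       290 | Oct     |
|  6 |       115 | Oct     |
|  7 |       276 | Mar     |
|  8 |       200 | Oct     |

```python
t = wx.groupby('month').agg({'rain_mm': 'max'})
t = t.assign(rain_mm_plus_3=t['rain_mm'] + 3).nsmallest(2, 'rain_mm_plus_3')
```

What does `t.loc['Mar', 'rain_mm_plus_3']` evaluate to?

group by month, max of rain_mm:
       rain_mm
month         
Aug        280
Mar        276
Oct        300
add column rain_mm_plus_3 = t['rain_mm'] + 3:
       rain_mm  rain_mm_plus_3
month                         
Aug        280             283
Mar        276             279
Oct        300             303
take 2 rows with smallest rain_mm_plus_3:
       rain_mm  rain_mm_plus_3
month                         
Mar        276             279
Aug        280             283

279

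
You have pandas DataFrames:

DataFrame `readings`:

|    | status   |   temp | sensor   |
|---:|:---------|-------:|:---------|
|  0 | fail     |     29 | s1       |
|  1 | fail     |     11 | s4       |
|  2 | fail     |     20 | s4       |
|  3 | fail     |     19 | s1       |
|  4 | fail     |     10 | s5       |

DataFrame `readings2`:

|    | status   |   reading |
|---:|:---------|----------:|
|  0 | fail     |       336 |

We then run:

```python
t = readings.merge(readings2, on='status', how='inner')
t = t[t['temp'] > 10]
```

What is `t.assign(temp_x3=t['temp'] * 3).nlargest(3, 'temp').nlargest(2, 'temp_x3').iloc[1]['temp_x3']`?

merge on 'status' (how='inner') → 5 rows:
  status  temp sensor  reading
0   fail    29     s1      336
1   fail    11     s4      336
2   fail    20     s4      336
3   fail    19     s1      336
4   fail    10     s5      336
filter rows where temp > 10:
  status  temp sensor  reading
0   fail    29     s1      336
1   fail    11     s4      336
2   fail    20     s4      336
3   fail    19     s1      336
add column temp_x3 = t['temp'] * 3:
  status  temp sensor  reading  temp_x3
0   fail    29     s1      336       87
1   fail    11     s4      336       33
2   fail    20     s4      336       60
3   fail    19     s1      336       57
take 3 rows with largest temp:
  status  temp sensor  reading  temp_x3
0   fail    29     s1      336       87
2   fail    20     s4      336       60
3   fail    19     s1      336       57
take 2 rows with largest temp_x3:
  status  temp sensor  reading  temp_x3
0   fail    29     s1      336       87
2   fail    20     s4      336       60

60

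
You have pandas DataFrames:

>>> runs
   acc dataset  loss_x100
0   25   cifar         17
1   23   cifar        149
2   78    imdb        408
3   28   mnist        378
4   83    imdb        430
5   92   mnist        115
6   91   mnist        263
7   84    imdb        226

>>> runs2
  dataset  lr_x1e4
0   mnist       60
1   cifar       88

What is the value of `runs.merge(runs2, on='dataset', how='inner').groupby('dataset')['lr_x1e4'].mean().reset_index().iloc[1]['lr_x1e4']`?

60.0

merge on 'dataset' (how='inner') → 5 rows:
   acc dataset  loss_x100  lr_x1e4
0   25   cifar         17       88
1   23   cifar        149       88
2   28   mnist        378       60
3   92   mnist        115       60
4   91   mnist        263       60
group by dataset, mean of lr_x1e4:
dataset
cifar    88.0
mnist    60.0
Name: lr_x1e4, dtype: float64
reset_index():
  dataset  lr_x1e4
0   cifar     88.0
1   mnist     60.0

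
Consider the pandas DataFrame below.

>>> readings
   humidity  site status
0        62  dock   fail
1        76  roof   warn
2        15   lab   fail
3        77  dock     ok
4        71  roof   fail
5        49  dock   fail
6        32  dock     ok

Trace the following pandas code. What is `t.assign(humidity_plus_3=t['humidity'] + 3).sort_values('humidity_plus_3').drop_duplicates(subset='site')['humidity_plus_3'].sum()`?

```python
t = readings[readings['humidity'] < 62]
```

53

filter rows where humidity < 62:
   humidity  site status
2        15   lab   fail
5        49  dock   fail
6        32  dock     ok
add column humidity_plus_3 = t['humidity'] + 3:
   humidity  site status  humidity_plus_3
2        15   lab   fail               18
5        49  dock   fail               52
6        32  dock     ok               35
sort by humidity_plus_3:
   humidity  site status  humidity_plus_3
2        15   lab   fail               18
6        32  dock     ok               35
5        49  dock   fail               52
drop duplicate site (keep=first):
   humidity  site status  humidity_plus_3
2        15   lab   fail               18
6        32  dock     ok               35
Taking the sum of column 'humidity_plus_3' gives 53.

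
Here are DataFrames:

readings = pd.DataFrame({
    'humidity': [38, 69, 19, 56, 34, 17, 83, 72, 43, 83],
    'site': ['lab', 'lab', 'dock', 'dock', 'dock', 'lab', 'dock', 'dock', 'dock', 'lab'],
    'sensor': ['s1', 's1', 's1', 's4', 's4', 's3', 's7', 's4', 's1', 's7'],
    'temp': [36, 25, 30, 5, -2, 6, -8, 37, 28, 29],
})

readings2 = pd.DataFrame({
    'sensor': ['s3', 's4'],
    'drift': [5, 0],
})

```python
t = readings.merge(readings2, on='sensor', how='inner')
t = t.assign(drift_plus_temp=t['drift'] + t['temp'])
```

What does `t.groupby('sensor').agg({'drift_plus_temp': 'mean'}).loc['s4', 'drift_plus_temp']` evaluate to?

13.3333333333

merge on 'sensor' (how='inner') → 4 rows:
   humidity  site sensor  temp  drift
0        56  dock     s4     5      0
1        34  dock     s4    -2      0
2        17   lab     s3     6      5
3        72  dock     s4    37      0
add column drift_plus_temp = t['drift'] + t['temp']:
   humidity  site sensor  temp  drift  drift_plus_temp
0        56  dock     s4     5      0                5
1        34  dock     s4    -2      0               -2
2        17   lab     s3     6      5               11
3        72  dock     s4    37      0               37
group by sensor, mean of drift_plus_temp:
        drift_plus_temp
sensor                 
s3            11.000000
s4            13.333333
Reading off the value at row 's4', column 'drift_plus_temp', we get 13.3333333333.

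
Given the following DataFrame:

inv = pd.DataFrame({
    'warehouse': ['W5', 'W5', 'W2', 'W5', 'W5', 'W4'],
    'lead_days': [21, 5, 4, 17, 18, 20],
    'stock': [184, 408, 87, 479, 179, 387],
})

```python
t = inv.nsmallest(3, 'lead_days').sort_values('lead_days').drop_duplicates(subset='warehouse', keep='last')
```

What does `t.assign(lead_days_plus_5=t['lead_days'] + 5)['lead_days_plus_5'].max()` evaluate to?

22

take 3 rows with smallest lead_days:
  warehouse  lead_days  stock
2        W2          4     87
1        W5          5    408
3        W5         17    479
sort by lead_days:
  warehouse  lead_days  stock
2        W2          4     87
1        W5          5    408
3        W5         17    479
drop duplicate warehouse (keep=last):
  warehouse  lead_days  stock
2        W2          4     87
3        W5         17    479
add column lead_days_plus_5 = t['lead_days'] + 5:
  warehouse  lead_days  stock  lead_days_plus_5
2        W2          4     87                 9
3        W5         17    479                22
Hence 22.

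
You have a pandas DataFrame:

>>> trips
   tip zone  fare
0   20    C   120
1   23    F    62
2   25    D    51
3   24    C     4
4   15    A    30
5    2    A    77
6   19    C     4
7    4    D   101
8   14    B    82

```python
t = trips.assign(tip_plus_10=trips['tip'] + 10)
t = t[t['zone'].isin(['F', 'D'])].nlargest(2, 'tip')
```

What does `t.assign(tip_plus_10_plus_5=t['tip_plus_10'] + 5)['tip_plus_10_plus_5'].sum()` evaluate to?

78

add column tip_plus_10 = trips['tip'] + 10:
   tip zone  fare  tip_plus_10
0   20    C   120           30
1   23    F    62           33
2   25    D    51           35
3   24    C     4           34
4   15    A    30           25
5    2    A    77           12
6   19    C     4           29
7    4    D   101           14
8   14    B    82           24
filter rows where zone in ['F', 'D']:
   tip zone  fare  tip_plus_10
1   23    F    62           33
2   25    D    51           35
7    4    D   101           14
take 2 rows with largest tip:
   tip zone  fare  tip_plus_10
2   25    D    51           35
1   23    F    62           33
add column tip_plus_10_plus_5 = t['tip_plus_10'] + 5:
   tip zone  fare  tip_plus_10  tip_plus_10_plus_5
2   25    D    51           35                  40
1   23    F    62           33                  38
Finally, sum of column 'tip_plus_10_plus_5' = 78.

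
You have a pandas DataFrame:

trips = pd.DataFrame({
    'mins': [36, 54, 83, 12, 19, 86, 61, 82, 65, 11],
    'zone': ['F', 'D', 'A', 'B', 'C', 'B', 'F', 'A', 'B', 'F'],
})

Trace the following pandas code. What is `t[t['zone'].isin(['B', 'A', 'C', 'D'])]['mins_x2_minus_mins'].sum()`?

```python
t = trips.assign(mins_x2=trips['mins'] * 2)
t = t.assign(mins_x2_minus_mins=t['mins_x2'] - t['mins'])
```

401

add column mins_x2 = trips['mins'] * 2:
   mins zone  mins_x2
0    36    F       72
1    54    D      108
2    83    A      166
3    12    B       24
4    19    C       38
5    86    B      172
6    61    F      122
7    82    A      164
8    65    B      130
9    11    F       22
add column mins_x2_minus_mins = t['mins_x2'] - t['mins']:
   mins zone  mins_x2  mins_x2_minus_mins
0    36    F       72                  36
1    54    D      108                  54
2    83    A      166                  83
3    12    B       24                  12
4    19    C       38                  19
5    86    B      172                  86
6    61    F      122                  61
7    82    A      164                  82
8    65    B      130                  65
9    11    F       22                  11
filter rows where zone in ['B', 'A', 'C', 'D']:
   mins zone  mins_x2  mins_x2_minus_mins
1    54    D      108                  54
2    83    A      166                  83
3    12    B       24                  12
4    19    C       38                  19
5    86    B      172                  86
7    82    A      164                  82
8    65    B      130                  65
The sum of column 'mins_x2_minus_mins' is 401.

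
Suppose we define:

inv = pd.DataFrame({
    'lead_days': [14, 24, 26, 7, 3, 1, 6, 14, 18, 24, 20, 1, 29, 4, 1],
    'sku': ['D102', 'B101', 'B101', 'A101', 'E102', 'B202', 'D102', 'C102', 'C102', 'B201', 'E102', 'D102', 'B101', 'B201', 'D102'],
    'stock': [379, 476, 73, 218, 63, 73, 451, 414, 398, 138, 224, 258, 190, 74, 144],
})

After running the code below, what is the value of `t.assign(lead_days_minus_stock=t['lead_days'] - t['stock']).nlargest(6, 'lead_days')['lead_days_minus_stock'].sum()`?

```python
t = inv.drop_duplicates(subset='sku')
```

drop duplicate sku (keep=first):
   lead_days   sku  stock
0         14  D102    379
1         24  B101    476
3          7  A101    218
4          3  E102     63
5          1  B202     73
7         14  C102    414
9         24  B201    138
add column lead_days_minus_stock = t['lead_days'] - t['stock']:
   lead_days   sku  stock  lead_days_minus_stock
0         14  D102    379                   -365
1         24  B101    476                   -452
3          7  A101    218                   -211
4          3  E102     63                    -60
5          1  B202     73                    -72
7         14  C102    414                   -400
9         24  B201    138                   -114
take 6 rows with largest lead_days:
   lead_days   sku  stock  lead_days_minus_stock
1         24  B101    476                   -452
9         24  B201    138                   -114
0         14  D102    379                   -365
7         14  C102    414                   -400
3          7  A101    218                   -211
4          3  E102     63                    -60
Reading off the sum of column 'lead_days_minus_stock', we get -1602.

-1602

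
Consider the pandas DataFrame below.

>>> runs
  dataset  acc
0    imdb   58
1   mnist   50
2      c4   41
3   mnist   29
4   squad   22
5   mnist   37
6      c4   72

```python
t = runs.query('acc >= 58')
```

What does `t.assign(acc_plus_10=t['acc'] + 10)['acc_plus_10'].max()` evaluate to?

filter rows where acc >= 58:
  dataset  acc
0    imdb   58
6      c4   72
add column acc_plus_10 = t['acc'] + 10:
  dataset  acc  acc_plus_10
0    imdb   58           68
6      c4   72           82
Then the max of column 'acc_plus_10': 82

82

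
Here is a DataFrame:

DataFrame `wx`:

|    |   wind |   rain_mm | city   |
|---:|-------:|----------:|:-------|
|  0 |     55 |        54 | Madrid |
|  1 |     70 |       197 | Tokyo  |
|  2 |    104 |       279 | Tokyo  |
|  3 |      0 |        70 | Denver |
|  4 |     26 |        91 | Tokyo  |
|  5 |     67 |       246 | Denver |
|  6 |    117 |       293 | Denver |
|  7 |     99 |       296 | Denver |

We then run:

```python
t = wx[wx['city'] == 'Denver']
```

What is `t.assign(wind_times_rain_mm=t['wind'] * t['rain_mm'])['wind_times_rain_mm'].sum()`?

filter rows where city == 'Denver':
   wind  rain_mm    city
3     0       70  Denver
5    67      246  Denver
6   117      293  Denver
7    99      296  Denver
add column wind_times_rain_mm = t['wind'] * t['rain_mm']:
   wind  rain_mm    city  wind_times_rain_mm
3     0       70  Denver                   0
5    67      246  Denver               16482
6   117      293  Denver               34281
7    99      296  Denver               29304
Then the sum of column 'wind_times_rain_mm': 80067

80067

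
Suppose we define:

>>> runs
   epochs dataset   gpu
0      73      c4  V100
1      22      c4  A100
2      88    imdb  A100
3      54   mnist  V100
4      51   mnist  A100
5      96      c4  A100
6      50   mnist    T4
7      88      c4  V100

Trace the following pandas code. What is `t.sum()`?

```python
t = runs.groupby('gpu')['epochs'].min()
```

group by gpu, min of epochs:
gpu
A100    22
T4      50
V100    54
Name: epochs, dtype: int64

126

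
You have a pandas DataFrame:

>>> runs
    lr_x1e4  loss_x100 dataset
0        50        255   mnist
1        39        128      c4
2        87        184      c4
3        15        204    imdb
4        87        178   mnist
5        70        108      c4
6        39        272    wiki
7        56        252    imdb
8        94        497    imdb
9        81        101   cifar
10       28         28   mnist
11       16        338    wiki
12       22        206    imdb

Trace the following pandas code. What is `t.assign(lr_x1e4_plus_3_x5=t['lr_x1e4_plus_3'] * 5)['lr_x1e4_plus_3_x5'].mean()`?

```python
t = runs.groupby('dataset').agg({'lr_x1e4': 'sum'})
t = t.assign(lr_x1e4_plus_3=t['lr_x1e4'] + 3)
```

699.0

group by dataset, sum of lr_x1e4:
         lr_x1e4
dataset         
c4           196
cifar         81
imdb         187
mnist        165
wiki          55
add column lr_x1e4_plus_3 = t['lr_x1e4'] + 3:
         lr_x1e4  lr_x1e4_plus_3
dataset                         
c4           196             199
cifar         81              84
imdb         187             190
mnist        165             168
wiki          55              58
add column lr_x1e4_plus_3_x5 = t['lr_x1e4_plus_3'] * 5:
         lr_x1e4  lr_x1e4_plus_3  lr_x1e4_plus_3_x5
dataset                                            
c4           196             199                995
cifar         81              84                420
imdb         187             190                950
mnist        165             168                840
wiki          55              58                290
Then the mean of column 'lr_x1e4_plus_3_x5': 699.0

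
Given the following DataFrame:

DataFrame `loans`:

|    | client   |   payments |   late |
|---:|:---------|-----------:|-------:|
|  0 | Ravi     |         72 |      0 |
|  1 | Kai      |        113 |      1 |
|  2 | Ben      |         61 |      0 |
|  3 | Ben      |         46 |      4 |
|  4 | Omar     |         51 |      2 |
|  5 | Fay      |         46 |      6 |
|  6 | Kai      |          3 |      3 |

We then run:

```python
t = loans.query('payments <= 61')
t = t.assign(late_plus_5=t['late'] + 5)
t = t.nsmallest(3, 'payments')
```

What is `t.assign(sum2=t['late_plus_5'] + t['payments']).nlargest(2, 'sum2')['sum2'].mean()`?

56.0

filter rows where payments <= 61:
  client  payments  late
2    Ben        61     0
3    Ben        46     4
4   Omar        51     2
5    Fay        46     6
6    Kai         3     3
add column late_plus_5 = t['late'] + 5:
  client  payments  late  late_plus_5
2    Ben        61     0            5
3    Ben        46     4            9
4   Omar        51     2            7
5    Fay        46     6           11
6    Kai         3     3            8
take 3 rows with smallest payments:
  client  payments  late  late_plus_5
6    Kai         3     3            8
3    Ben        46     4            9
5    Fay        46     6           11
add column sum2 = t['late_plus_5'] + t['payments']:
  client  payments  late  late_plus_5  sum2
6    Kai         3     3            8    11
3    Ben        46     4            9    55
5    Fay        46     6           11    57
take 2 rows with largest sum2:
  client  payments  late  late_plus_5  sum2
5    Fay        46     6           11    57
3    Ben        46     4            9    55
So mean() = 56.0.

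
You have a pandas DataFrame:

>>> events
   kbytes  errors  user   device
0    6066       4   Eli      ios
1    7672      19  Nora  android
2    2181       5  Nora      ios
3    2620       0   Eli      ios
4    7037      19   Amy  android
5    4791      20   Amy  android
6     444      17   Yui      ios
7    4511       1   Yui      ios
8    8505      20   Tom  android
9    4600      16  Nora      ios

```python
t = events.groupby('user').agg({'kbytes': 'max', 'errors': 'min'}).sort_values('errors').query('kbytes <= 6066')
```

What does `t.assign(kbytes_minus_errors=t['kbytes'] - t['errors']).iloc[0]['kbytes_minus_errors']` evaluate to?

6066

group by user: max(kbytes), min(errors):
      kbytes  errors
user                
Amy     7037      19
Eli     6066       0
Nora    7672       5
Tom     8505      20
Yui     4511       1
sort by errors:
      kbytes  errors
user                
Eli     6066       0
Yui     4511       1
Nora    7672       5
Amy     7037      19
Tom     8505      20
filter rows where kbytes <= 6066:
      kbytes  errors
user                
Eli     6066       0
Yui     4511       1
add column kbytes_minus_errors = t['kbytes'] - t['errors']:
      kbytes  errors  kbytes_minus_errors
user                                     
Eli     6066       0                 6066
Yui     4511       1                 4510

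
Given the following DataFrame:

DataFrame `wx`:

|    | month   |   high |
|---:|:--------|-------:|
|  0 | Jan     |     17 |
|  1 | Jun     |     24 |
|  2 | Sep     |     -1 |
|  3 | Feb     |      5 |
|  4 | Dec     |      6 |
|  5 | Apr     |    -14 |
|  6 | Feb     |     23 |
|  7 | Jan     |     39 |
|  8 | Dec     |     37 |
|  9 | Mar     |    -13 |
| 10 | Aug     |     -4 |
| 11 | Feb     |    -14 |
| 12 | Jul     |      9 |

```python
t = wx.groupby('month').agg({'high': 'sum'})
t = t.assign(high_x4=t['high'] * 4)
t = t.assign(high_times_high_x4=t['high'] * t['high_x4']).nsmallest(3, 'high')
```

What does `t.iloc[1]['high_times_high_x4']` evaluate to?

676

group by month, sum of high:
       high
month      
Apr     -14
Aug      -4
Dec      43
Feb      14
Jan      56
Jul       9
Jun      24
Mar     -13
Sep      -1
add column high_x4 = t['high'] * 4:
       high  high_x4
month               
Apr     -14      -56
Aug      -4      -16
Dec      43      172
Feb      14       56
Jan      56      224
Jul       9       36
Jun      24       96
Mar     -13      -52
Sep      -1       -4
add column high_times_high_x4 = t['high'] * t['high_x4']:
       high  high_x4  high_times_high_x4
month                                   
Apr     -14      -56                 784
Aug      -4      -16                  64
Dec      43      172                7396
Feb      14       56                 784
Jan      56      224               12544
Jul       9       36                 324
Jun      24       96                2304
Mar     -13      -52                 676
Sep      -1       -4                   4
take 3 rows with smallest high:
       high  high_x4  high_times_high_x4
month                                   
Apr     -14      -56                 784
Mar     -13      -52                 676
Aug      -4      -16                  64
Reading off the value at position 1, column 'high_times_high_x4', we get 676.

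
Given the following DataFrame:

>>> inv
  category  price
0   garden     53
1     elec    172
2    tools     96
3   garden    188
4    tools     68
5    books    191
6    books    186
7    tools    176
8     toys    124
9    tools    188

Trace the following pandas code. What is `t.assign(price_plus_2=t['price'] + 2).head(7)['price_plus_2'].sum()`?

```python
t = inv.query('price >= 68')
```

filter rows where price >= 68:
  category  price
1     elec    172
2    tools     96
3   garden    188
4    tools     68
5    books    191
6    books    186
7    tools    176
8     toys    124
9    tools    188
add column price_plus_2 = t['price'] + 2:
  category  price  price_plus_2
1     elec    172           174
2    tools     96            98
3   garden    188           190
4    tools     68            70
5    books    191           193
6    books    186           188
7    tools    176           178
8     toys    124           126
9    tools    188           190
take first 7 rows:
  category  price  price_plus_2
1     elec    172           174
2    tools     96            98
3   garden    188           190
4    tools     68            70
5    books    191           193
6    books    186           188
7    tools    176           178
Hence 1091.

1091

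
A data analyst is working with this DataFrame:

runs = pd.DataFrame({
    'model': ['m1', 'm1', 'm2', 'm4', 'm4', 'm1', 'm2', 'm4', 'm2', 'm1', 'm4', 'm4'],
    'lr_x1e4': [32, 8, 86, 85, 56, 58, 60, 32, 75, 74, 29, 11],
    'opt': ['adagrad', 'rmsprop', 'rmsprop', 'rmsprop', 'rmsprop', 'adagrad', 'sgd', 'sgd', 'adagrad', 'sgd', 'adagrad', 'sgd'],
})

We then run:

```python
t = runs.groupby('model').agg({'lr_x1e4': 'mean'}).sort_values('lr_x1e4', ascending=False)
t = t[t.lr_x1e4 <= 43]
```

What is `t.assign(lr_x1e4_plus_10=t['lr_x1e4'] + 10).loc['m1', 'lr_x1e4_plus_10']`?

group by model, mean of lr_x1e4:
         lr_x1e4
model           
m1     43.000000
m2     73.666667
m4     42.600000
sort by lr_x1e4 descending:
         lr_x1e4
model           
m2     73.666667
m1     43.000000
m4     42.600000
filter rows where lr_x1e4 <= 43:
       lr_x1e4
model         
m1        43.0
m4        42.6
add column lr_x1e4_plus_10 = t['lr_x1e4'] + 10:
       lr_x1e4  lr_x1e4_plus_10
model                          
m1        43.0             53.0
m4        42.6             52.6
The value at row 'm1', column 'lr_x1e4_plus_10' is 53.0.

53.0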